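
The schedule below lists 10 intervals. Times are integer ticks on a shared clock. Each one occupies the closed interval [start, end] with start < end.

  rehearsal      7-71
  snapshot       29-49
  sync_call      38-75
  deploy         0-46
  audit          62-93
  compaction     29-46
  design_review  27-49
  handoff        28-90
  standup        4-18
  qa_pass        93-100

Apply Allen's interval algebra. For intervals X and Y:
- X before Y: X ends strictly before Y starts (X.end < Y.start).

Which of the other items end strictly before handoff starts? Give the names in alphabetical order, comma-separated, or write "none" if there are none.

Target handoff = [28, 90].
audit [62, 93] → overlapped-by → no.
compaction [29, 46] → during → no.
deploy [0, 46] → overlaps → no.
design_review [27, 49] → overlaps → no.
qa_pass [93, 100] → after → no.
rehearsal [7, 71] → overlaps → no.
snapshot [29, 49] → during → no.
standup [4, 18] → before → yes.
sync_call [38, 75] → during → no.
Result: standup.

standup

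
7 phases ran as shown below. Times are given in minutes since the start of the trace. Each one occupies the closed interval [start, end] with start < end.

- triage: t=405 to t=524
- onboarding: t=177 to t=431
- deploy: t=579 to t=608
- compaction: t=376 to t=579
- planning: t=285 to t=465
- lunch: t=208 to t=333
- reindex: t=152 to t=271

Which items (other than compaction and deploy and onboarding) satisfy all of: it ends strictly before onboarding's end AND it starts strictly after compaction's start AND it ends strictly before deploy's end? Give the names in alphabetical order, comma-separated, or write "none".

none

Conditions: its end is strictly before onboarding's end (X.end < t=431) AND its start is strictly after compaction's start (X.start > t=376) AND its end is strictly before deploy's end (X.end < t=608).
lunch: end t=333 < t=431? ✓; start t=208 > t=376? ✗; end t=333 < t=608? ✓ → no.
planning: end t=465 < t=431? ✗; start t=285 > t=376? ✗; end t=465 < t=608? ✓ → no.
reindex: end t=271 < t=431? ✓; start t=152 > t=376? ✗; end t=271 < t=608? ✓ → no.
triage: end t=524 < t=431? ✗; start t=405 > t=376? ✓; end t=524 < t=608? ✓ → no.
Result: none.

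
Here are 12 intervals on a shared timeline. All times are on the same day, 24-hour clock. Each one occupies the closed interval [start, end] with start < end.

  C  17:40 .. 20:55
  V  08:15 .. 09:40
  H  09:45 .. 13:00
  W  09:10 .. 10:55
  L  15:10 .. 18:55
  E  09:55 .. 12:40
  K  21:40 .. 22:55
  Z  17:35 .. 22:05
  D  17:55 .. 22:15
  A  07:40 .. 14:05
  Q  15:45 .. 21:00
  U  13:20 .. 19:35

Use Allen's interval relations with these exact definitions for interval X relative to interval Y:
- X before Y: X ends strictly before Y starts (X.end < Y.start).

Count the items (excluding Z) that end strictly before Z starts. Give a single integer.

5

Target Z = [17:35, 22:05].
A [07:40, 14:05] → before → counts.
C [17:40, 20:55] → during → no.
D [17:55, 22:15] → overlapped-by → no.
E [09:55, 12:40] → before → counts.
H [09:45, 13:00] → before → counts.
K [21:40, 22:55] → overlapped-by → no.
L [15:10, 18:55] → overlaps → no.
Q [15:45, 21:00] → overlaps → no.
U [13:20, 19:35] → overlaps → no.
V [08:15, 09:40] → before → counts.
W [09:10, 10:55] → before → counts.
Total: 5.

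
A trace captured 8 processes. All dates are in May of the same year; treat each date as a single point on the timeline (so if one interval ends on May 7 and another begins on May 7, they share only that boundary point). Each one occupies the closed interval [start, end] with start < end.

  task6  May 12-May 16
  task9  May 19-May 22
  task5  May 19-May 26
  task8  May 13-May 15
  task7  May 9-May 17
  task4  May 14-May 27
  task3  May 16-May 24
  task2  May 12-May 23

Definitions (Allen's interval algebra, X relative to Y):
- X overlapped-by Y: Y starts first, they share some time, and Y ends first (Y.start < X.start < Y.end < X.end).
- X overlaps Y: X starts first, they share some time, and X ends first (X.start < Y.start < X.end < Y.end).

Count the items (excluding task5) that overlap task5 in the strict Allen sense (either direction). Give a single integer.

2

Target task5 = [May 19, May 26].
task2 [May 12, May 23] → overlaps → counts.
task3 [May 16, May 24] → overlaps → counts.
task4 [May 14, May 27] → contains → no.
task6 [May 12, May 16] → before → no.
task7 [May 9, May 17] → before → no.
task8 [May 13, May 15] → before → no.
task9 [May 19, May 22] → starts → no.
Total: 2.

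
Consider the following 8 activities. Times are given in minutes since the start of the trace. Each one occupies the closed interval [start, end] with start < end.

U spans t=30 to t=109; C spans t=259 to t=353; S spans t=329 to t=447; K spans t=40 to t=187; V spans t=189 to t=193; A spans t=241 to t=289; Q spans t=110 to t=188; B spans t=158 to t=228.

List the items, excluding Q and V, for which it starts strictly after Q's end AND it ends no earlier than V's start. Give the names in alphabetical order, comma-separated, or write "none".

Conditions: its start is strictly after Q's end (X.start > t=188) AND its end is no earlier than V's start (X.end >= t=189).
A: start t=241 > t=188? ✓; end t=289 >= t=189? ✓ → yes.
B: start t=158 > t=188? ✗; end t=228 >= t=189? ✓ → no.
C: start t=259 > t=188? ✓; end t=353 >= t=189? ✓ → yes.
K: start t=40 > t=188? ✗; end t=187 >= t=189? ✗ → no.
S: start t=329 > t=188? ✓; end t=447 >= t=189? ✓ → yes.
U: start t=30 > t=188? ✗; end t=109 >= t=189? ✗ → no.
Result: A, C, S.

A, C, S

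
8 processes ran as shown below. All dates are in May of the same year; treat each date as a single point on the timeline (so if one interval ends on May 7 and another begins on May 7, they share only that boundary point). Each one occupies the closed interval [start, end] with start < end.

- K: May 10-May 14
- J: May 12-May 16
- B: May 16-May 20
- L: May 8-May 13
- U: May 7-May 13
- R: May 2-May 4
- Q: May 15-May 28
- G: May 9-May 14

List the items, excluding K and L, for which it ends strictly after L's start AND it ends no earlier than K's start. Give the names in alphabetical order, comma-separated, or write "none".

B, G, J, Q, U

Conditions: its end is strictly after L's start (X.end > May 8) AND its end is no earlier than K's start (X.end >= May 10).
B: end May 20 > May 8? ✓; end May 20 >= May 10? ✓ → yes.
G: end May 14 > May 8? ✓; end May 14 >= May 10? ✓ → yes.
J: end May 16 > May 8? ✓; end May 16 >= May 10? ✓ → yes.
Q: end May 28 > May 8? ✓; end May 28 >= May 10? ✓ → yes.
R: end May 4 > May 8? ✗; end May 4 >= May 10? ✗ → no.
U: end May 13 > May 8? ✓; end May 13 >= May 10? ✓ → yes.
Result: B, G, J, Q, U.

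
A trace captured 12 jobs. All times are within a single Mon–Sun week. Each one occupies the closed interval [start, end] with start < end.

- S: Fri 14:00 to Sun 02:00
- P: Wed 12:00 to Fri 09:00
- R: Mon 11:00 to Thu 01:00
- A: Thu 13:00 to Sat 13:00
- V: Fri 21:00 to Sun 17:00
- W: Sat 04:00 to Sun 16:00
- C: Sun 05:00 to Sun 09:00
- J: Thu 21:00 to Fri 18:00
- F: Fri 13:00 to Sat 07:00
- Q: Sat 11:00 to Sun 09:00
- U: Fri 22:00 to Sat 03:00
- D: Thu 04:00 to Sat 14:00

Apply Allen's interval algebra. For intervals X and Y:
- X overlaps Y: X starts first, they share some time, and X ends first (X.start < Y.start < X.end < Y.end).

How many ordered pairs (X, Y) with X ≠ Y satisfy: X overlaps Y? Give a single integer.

Checking all 132 ordered pairs for relation 'overlaps'; matching pairs in alphabetical order:
(A, Q): A overlaps Q ✓
(A, S): A overlaps S ✓
(A, V): A overlaps V ✓
(A, W): A overlaps W ✓
(D, Q): D overlaps Q ✓
(D, S): D overlaps S ✓
(D, V): D overlaps V ✓
(D, W): D overlaps W ✓
(F, S): F overlaps S ✓
(F, V): F overlaps V ✓
(F, W): F overlaps W ✓
(J, F): J overlaps F ✓
(J, S): J overlaps S ✓
(P, A): P overlaps A ✓
(P, D): P overlaps D ✓
(P, J): P overlaps J ✓
(R, P): R overlaps P ✓
(S, Q): S overlaps Q ✓
(S, V): S overlaps V ✓
(S, W): S overlaps W ✓
Count: 20.

20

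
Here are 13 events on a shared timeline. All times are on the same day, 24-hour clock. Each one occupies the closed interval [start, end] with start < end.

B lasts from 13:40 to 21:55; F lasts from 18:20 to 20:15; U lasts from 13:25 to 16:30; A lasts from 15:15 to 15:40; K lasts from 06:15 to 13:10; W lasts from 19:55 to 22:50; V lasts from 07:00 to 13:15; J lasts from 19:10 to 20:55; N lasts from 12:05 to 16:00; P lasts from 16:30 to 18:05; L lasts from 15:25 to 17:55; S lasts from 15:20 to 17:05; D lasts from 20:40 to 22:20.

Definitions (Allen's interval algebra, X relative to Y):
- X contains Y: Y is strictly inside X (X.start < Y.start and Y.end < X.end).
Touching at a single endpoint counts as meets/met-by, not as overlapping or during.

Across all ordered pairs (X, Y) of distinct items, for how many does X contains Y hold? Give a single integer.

Checking all 156 ordered pairs for relation 'contains'; matching pairs in alphabetical order:
(B, A): B contains A ✓
(B, F): B contains F ✓
(B, J): B contains J ✓
(B, L): B contains L ✓
(B, P): B contains P ✓
(B, S): B contains S ✓
(N, A): N contains A ✓
(U, A): U contains A ✓
(W, D): W contains D ✓
Count: 9.

9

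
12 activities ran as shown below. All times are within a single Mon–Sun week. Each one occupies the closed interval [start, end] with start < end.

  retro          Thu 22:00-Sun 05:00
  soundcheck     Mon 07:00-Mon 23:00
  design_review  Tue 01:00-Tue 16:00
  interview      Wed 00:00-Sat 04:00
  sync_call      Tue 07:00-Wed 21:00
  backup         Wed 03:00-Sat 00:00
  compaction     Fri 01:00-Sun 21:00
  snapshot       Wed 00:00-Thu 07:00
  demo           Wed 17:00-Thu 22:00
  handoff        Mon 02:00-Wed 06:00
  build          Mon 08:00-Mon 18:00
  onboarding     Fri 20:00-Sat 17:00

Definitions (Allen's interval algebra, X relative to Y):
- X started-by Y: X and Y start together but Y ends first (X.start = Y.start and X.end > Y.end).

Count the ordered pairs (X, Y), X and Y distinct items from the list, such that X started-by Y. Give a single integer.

Checking all 132 ordered pairs for relation 'started-by'; matching pairs in alphabetical order:
(interview, snapshot): interview started-by snapshot ✓
Count: 1.

1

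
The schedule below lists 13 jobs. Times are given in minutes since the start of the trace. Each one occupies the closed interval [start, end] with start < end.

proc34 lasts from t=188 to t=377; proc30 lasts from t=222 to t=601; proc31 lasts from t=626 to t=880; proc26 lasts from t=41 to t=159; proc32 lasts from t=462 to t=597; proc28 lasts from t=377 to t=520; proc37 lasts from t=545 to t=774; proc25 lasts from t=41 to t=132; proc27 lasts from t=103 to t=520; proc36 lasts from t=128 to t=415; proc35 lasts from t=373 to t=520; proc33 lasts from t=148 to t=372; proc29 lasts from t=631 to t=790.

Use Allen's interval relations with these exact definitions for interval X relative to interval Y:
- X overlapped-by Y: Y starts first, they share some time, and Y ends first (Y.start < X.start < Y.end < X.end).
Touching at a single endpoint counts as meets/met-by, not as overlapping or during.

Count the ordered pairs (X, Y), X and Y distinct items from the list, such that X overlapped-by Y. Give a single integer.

Checking all 156 ordered pairs for relation 'overlapped-by'; matching pairs in alphabetical order:
(proc27, proc25): proc27 overlapped-by proc25 ✓
(proc27, proc26): proc27 overlapped-by proc26 ✓
(proc28, proc36): proc28 overlapped-by proc36 ✓
(proc29, proc37): proc29 overlapped-by proc37 ✓
(proc30, proc27): proc30 overlapped-by proc27 ✓
(proc30, proc33): proc30 overlapped-by proc33 ✓
(proc30, proc34): proc30 overlapped-by proc34 ✓
(proc30, proc36): proc30 overlapped-by proc36 ✓
(proc31, proc37): proc31 overlapped-by proc37 ✓
(proc32, proc27): proc32 overlapped-by proc27 ✓
(proc32, proc28): proc32 overlapped-by proc28 ✓
(proc32, proc35): proc32 overlapped-by proc35 ✓
(proc33, proc26): proc33 overlapped-by proc26 ✓
(proc34, proc33): proc34 overlapped-by proc33 ✓
(proc35, proc34): proc35 overlapped-by proc34 ✓
(proc35, proc36): proc35 overlapped-by proc36 ✓
(proc36, proc25): proc36 overlapped-by proc25 ✓
(proc36, proc26): proc36 overlapped-by proc26 ✓
(proc37, proc30): proc37 overlapped-by proc30 ✓
(proc37, proc32): proc37 overlapped-by proc32 ✓
Count: 20.

20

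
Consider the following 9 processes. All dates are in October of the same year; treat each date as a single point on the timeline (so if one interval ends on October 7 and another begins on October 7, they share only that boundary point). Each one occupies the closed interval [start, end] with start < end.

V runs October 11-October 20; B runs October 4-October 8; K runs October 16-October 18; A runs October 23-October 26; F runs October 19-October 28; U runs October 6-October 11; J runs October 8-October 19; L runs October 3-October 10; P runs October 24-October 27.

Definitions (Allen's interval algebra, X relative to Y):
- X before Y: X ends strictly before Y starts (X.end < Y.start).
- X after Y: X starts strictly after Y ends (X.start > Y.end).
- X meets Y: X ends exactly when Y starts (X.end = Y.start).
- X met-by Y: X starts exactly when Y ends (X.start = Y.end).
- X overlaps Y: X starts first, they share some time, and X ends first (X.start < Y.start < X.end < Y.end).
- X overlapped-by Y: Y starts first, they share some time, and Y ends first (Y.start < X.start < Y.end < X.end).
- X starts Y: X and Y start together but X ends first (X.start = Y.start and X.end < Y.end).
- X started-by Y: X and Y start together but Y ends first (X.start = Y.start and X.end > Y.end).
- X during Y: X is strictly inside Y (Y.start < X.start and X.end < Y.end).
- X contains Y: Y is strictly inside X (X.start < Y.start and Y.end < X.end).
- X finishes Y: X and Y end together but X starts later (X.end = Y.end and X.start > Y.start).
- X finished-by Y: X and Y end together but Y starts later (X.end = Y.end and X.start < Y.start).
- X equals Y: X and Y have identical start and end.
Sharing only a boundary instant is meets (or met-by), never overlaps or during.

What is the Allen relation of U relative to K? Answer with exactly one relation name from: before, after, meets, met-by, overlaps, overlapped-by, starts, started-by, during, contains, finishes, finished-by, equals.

U = [October 6, October 11]; K = [October 16, October 18].
Compare endpoints: U.start < K.start, U.start < K.end, U.end < K.start, U.end < K.end.
That pattern is 'before'.

before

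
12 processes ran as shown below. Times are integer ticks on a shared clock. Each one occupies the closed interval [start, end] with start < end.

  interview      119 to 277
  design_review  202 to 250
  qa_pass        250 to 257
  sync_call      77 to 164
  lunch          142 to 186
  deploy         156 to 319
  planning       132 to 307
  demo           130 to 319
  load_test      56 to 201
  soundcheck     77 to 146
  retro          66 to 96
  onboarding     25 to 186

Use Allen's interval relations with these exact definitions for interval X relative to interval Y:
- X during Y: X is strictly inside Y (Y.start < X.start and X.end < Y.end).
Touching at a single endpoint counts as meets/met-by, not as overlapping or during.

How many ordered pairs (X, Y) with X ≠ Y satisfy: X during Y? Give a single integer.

Checking all 132 ordered pairs for relation 'during'; matching pairs in alphabetical order:
(design_review, demo): design_review during demo ✓
(design_review, deploy): design_review during deploy ✓
(design_review, interview): design_review during interview ✓
(design_review, planning): design_review during planning ✓
(lunch, demo): lunch during demo ✓
(lunch, interview): lunch during interview ✓
(lunch, load_test): lunch during load_test ✓
(lunch, planning): lunch during planning ✓
(planning, demo): planning during demo ✓
(qa_pass, demo): qa_pass during demo ✓
(qa_pass, deploy): qa_pass during deploy ✓
(qa_pass, interview): qa_pass during interview ✓
(qa_pass, planning): qa_pass during planning ✓
(retro, load_test): retro during load_test ✓
(retro, onboarding): retro during onboarding ✓
(soundcheck, load_test): soundcheck during load_test ✓
(soundcheck, onboarding): soundcheck during onboarding ✓
(sync_call, load_test): sync_call during load_test ✓
(sync_call, onboarding): sync_call during onboarding ✓
Count: 19.

19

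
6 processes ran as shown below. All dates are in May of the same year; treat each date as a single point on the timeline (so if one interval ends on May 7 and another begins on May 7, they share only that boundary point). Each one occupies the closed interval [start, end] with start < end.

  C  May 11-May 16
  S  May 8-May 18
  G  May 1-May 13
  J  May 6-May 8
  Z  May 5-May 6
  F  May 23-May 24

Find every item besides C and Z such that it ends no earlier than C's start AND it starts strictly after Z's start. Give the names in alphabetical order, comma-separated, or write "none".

Conditions: its end is no earlier than C's start (X.end >= May 11) AND its start is strictly after Z's start (X.start > May 5).
F: end May 24 >= May 11? ✓; start May 23 > May 5? ✓ → yes.
G: end May 13 >= May 11? ✓; start May 1 > May 5? ✗ → no.
J: end May 8 >= May 11? ✗; start May 6 > May 5? ✓ → no.
S: end May 18 >= May 11? ✓; start May 8 > May 5? ✓ → yes.
Result: F, S.

F, S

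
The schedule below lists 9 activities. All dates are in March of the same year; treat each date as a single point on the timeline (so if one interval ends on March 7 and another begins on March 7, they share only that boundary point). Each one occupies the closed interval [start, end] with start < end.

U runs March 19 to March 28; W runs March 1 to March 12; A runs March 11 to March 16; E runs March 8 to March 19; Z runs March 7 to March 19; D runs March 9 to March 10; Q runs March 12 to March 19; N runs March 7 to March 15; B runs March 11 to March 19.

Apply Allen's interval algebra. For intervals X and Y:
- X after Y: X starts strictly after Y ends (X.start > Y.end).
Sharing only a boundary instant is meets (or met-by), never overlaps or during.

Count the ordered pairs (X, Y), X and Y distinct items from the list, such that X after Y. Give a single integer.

Checking all 72 ordered pairs for relation 'after'; matching pairs in alphabetical order:
(A, D): A after D ✓
(B, D): B after D ✓
(Q, D): Q after D ✓
(U, A): U after A ✓
(U, D): U after D ✓
(U, N): U after N ✓
(U, W): U after W ✓
Count: 7.

7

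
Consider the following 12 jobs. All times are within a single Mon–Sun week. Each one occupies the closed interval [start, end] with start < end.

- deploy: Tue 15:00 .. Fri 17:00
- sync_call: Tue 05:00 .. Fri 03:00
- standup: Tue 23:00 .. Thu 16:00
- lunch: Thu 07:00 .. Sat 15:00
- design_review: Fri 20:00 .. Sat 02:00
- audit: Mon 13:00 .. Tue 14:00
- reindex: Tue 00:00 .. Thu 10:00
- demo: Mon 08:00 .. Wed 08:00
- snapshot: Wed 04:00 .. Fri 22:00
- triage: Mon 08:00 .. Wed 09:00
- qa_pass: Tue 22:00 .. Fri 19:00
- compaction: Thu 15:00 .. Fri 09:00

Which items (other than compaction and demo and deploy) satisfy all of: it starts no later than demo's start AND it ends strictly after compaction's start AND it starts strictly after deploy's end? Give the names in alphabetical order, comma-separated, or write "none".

Conditions: its start is no later than demo's start (X.start <= Mon 08:00) AND its end is strictly after compaction's start (X.end > Thu 15:00) AND its start is strictly after deploy's end (X.start > Fri 17:00).
audit: start Mon 13:00 <= Mon 08:00? ✗; end Tue 14:00 > Thu 15:00? ✗; start Mon 13:00 > Fri 17:00? ✗ → no.
design_review: start Fri 20:00 <= Mon 08:00? ✗; end Sat 02:00 > Thu 15:00? ✓; start Fri 20:00 > Fri 17:00? ✓ → no.
lunch: start Thu 07:00 <= Mon 08:00? ✗; end Sat 15:00 > Thu 15:00? ✓; start Thu 07:00 > Fri 17:00? ✗ → no.
qa_pass: start Tue 22:00 <= Mon 08:00? ✗; end Fri 19:00 > Thu 15:00? ✓; start Tue 22:00 > Fri 17:00? ✗ → no.
reindex: start Tue 00:00 <= Mon 08:00? ✗; end Thu 10:00 > Thu 15:00? ✗; start Tue 00:00 > Fri 17:00? ✗ → no.
snapshot: start Wed 04:00 <= Mon 08:00? ✗; end Fri 22:00 > Thu 15:00? ✓; start Wed 04:00 > Fri 17:00? ✗ → no.
standup: start Tue 23:00 <= Mon 08:00? ✗; end Thu 16:00 > Thu 15:00? ✓; start Tue 23:00 > Fri 17:00? ✗ → no.
sync_call: start Tue 05:00 <= Mon 08:00? ✗; end Fri 03:00 > Thu 15:00? ✓; start Tue 05:00 > Fri 17:00? ✗ → no.
triage: start Mon 08:00 <= Mon 08:00? ✓; end Wed 09:00 > Thu 15:00? ✗; start Mon 08:00 > Fri 17:00? ✗ → no.
Result: none.

none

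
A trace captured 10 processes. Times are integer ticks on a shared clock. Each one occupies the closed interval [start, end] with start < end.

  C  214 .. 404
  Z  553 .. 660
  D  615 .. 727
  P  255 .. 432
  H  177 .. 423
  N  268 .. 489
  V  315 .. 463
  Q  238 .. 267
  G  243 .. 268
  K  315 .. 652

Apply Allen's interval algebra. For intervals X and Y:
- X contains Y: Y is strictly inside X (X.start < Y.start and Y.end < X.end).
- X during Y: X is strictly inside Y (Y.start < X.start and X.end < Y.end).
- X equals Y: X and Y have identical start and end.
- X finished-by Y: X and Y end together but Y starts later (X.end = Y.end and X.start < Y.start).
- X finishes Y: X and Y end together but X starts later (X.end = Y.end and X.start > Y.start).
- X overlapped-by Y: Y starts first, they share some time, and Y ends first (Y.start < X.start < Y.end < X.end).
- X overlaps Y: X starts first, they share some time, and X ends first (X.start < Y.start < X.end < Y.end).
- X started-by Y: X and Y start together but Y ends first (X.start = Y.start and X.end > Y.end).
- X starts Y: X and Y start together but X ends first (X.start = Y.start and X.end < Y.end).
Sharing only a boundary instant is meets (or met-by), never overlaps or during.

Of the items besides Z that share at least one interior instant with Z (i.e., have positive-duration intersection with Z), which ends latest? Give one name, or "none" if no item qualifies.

Target Z = [553, 660].
C [214, 404] → before → excluded.
D [615, 727] → overlapped-by → candidate.
G [243, 268] → before → excluded.
H [177, 423] → before → excluded.
K [315, 652] → overlaps → candidate.
N [268, 489] → before → excluded.
P [255, 432] → before → excluded.
Q [238, 267] → before → excluded.
V [315, 463] → before → excluded.
Among candidates, latest end is 727 → D.

D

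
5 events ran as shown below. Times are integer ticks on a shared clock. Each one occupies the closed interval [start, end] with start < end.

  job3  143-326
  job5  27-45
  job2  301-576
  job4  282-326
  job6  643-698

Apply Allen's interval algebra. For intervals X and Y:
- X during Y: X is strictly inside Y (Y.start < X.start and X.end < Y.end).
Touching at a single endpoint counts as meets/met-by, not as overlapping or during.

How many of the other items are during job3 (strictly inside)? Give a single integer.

Target job3 = [143, 326].
job2 [301, 576] → overlapped-by → no.
job4 [282, 326] → finishes → no.
job5 [27, 45] → before → no.
job6 [643, 698] → after → no.
Total: 0.

0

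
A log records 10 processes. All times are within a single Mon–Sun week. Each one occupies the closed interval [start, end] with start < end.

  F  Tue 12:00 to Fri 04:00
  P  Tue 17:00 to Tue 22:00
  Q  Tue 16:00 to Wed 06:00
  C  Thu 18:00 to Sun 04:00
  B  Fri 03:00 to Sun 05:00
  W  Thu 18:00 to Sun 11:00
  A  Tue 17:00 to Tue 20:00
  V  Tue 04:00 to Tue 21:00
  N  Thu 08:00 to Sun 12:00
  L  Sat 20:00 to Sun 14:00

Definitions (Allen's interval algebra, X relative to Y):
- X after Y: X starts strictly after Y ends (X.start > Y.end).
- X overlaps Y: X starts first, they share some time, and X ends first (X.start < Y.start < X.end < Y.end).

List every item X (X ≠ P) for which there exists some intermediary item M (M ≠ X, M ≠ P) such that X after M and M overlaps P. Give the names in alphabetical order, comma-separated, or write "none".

B, C, L, N, W

Target P = [Tue 17:00, Tue 22:00].
Intermediaries M with M overlaps P: V.
Via V — items with X after V: B, C, L, N, W.
Union: B, C, L, N, W.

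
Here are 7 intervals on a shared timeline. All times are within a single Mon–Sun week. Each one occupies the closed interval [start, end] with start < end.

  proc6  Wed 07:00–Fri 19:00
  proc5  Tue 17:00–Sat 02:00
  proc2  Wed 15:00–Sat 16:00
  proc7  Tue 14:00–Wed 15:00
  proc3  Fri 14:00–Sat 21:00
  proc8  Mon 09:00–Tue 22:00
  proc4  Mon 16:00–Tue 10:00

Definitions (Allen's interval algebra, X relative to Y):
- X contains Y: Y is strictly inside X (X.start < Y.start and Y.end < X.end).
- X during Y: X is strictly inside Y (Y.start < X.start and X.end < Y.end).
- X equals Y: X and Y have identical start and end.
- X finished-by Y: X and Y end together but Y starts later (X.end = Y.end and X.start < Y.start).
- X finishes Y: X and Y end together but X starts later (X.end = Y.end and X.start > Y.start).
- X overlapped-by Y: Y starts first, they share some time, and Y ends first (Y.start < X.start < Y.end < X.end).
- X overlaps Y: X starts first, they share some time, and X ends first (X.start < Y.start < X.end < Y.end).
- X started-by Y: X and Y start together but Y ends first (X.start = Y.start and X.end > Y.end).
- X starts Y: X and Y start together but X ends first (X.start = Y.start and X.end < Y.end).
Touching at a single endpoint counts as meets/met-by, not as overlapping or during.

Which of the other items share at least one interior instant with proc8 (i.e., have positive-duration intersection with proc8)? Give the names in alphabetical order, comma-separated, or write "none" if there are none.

Target proc8 = [Mon 09:00, Tue 22:00].
proc2 [Wed 15:00, Sat 16:00] → after → no.
proc3 [Fri 14:00, Sat 21:00] → after → no.
proc4 [Mon 16:00, Tue 10:00] → during → yes.
proc5 [Tue 17:00, Sat 02:00] → overlapped-by → yes.
proc6 [Wed 07:00, Fri 19:00] → after → no.
proc7 [Tue 14:00, Wed 15:00] → overlapped-by → yes.
Result: proc4, proc5, proc7.

proc4, proc5, proc7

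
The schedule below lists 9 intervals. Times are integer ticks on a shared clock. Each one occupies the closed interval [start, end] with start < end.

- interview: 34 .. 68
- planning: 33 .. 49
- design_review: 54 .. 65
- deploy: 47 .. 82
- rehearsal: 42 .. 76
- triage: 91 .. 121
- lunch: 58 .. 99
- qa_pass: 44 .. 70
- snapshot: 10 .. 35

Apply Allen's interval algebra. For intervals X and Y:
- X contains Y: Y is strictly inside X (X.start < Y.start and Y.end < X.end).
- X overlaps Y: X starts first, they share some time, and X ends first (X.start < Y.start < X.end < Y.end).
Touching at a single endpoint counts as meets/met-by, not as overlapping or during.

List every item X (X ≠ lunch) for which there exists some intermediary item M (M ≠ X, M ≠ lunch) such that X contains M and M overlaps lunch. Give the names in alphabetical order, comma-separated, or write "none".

Target lunch = [58, 99].
Intermediaries M with M overlaps lunch: deploy, design_review, interview, qa_pass, rehearsal.
Via deploy — items with X contains deploy: none.
Via design_review — items with X contains design_review: deploy, interview, qa_pass, rehearsal.
Via interview — items with X contains interview: none.
Via qa_pass — items with X contains qa_pass: rehearsal.
Via rehearsal — items with X contains rehearsal: none.
Union: deploy, interview, qa_pass, rehearsal.

deploy, interview, qa_pass, rehearsal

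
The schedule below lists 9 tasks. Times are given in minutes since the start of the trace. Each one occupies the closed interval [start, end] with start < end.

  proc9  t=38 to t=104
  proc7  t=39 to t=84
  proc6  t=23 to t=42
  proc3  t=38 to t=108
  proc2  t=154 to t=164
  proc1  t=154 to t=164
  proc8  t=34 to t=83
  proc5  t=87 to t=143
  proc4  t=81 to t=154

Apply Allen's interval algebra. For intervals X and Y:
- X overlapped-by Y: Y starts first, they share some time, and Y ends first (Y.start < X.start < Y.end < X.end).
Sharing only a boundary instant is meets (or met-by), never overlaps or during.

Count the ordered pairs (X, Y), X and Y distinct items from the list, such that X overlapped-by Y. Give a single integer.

Checking all 72 ordered pairs for relation 'overlapped-by'; matching pairs in alphabetical order:
(proc3, proc6): proc3 overlapped-by proc6 ✓
(proc3, proc8): proc3 overlapped-by proc8 ✓
(proc4, proc3): proc4 overlapped-by proc3 ✓
(proc4, proc7): proc4 overlapped-by proc7 ✓
(proc4, proc8): proc4 overlapped-by proc8 ✓
(proc4, proc9): proc4 overlapped-by proc9 ✓
(proc5, proc3): proc5 overlapped-by proc3 ✓
(proc5, proc9): proc5 overlapped-by proc9 ✓
(proc7, proc6): proc7 overlapped-by proc6 ✓
(proc7, proc8): proc7 overlapped-by proc8 ✓
(proc8, proc6): proc8 overlapped-by proc6 ✓
(proc9, proc6): proc9 overlapped-by proc6 ✓
(proc9, proc8): proc9 overlapped-by proc8 ✓
Count: 13.

13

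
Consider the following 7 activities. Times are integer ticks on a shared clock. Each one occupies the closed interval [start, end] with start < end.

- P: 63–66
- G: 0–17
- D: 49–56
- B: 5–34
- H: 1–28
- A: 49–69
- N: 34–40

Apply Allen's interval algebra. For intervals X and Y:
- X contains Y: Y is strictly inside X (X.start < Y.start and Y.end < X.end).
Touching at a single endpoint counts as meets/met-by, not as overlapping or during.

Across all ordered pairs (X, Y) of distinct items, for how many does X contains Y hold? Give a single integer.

1

Checking all 42 ordered pairs for relation 'contains'; matching pairs in alphabetical order:
(A, P): A contains P ✓
Count: 1.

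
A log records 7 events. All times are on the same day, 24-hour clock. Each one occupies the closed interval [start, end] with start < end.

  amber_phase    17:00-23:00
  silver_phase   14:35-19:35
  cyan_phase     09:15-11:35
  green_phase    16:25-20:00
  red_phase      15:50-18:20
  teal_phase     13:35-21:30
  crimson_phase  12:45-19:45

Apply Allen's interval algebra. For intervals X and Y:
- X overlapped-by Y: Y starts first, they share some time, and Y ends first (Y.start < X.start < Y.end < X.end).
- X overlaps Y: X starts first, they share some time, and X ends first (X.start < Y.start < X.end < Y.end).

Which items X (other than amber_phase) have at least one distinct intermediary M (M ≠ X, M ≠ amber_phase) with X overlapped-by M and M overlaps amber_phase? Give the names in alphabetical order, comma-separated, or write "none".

green_phase, teal_phase

Target amber_phase = [17:00, 23:00].
Intermediaries M with M overlaps amber_phase: crimson_phase, green_phase, red_phase, silver_phase, teal_phase.
Via crimson_phase — items with X overlapped-by crimson_phase: green_phase, teal_phase.
Via green_phase — items with X overlapped-by green_phase: none.
Via red_phase — items with X overlapped-by red_phase: green_phase.
Via silver_phase — items with X overlapped-by silver_phase: green_phase.
Via teal_phase — items with X overlapped-by teal_phase: none.
Union: green_phase, teal_phase.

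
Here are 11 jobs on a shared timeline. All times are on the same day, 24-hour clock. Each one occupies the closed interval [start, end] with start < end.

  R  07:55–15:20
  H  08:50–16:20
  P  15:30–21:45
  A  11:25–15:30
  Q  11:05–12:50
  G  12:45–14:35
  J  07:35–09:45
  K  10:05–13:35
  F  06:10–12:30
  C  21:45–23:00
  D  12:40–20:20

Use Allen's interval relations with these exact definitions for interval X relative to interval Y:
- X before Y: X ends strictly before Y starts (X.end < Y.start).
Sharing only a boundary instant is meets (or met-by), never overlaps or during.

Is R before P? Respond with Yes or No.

R = [07:55, 15:20], P = [15:30, 21:45].
Actual relation of R to P: before.
Asked whether 'before' holds → Yes.

Yes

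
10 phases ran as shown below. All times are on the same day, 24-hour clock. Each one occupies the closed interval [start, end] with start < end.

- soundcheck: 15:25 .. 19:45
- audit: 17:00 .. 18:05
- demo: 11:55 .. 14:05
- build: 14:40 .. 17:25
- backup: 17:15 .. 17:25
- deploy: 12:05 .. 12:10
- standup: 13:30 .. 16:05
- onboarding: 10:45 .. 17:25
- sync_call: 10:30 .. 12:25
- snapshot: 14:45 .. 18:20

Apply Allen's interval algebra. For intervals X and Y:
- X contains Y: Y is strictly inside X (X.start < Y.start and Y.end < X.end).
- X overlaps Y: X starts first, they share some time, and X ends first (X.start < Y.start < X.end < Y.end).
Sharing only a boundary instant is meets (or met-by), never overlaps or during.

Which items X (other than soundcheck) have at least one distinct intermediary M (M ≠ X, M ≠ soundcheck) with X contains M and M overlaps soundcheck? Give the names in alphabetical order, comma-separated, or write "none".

onboarding

Target soundcheck = [15:25, 19:45].
Intermediaries M with M overlaps soundcheck: build, onboarding, snapshot, standup.
Via build — items with X contains build: none.
Via onboarding — items with X contains onboarding: none.
Via snapshot — items with X contains snapshot: none.
Via standup — items with X contains standup: onboarding.
Union: onboarding.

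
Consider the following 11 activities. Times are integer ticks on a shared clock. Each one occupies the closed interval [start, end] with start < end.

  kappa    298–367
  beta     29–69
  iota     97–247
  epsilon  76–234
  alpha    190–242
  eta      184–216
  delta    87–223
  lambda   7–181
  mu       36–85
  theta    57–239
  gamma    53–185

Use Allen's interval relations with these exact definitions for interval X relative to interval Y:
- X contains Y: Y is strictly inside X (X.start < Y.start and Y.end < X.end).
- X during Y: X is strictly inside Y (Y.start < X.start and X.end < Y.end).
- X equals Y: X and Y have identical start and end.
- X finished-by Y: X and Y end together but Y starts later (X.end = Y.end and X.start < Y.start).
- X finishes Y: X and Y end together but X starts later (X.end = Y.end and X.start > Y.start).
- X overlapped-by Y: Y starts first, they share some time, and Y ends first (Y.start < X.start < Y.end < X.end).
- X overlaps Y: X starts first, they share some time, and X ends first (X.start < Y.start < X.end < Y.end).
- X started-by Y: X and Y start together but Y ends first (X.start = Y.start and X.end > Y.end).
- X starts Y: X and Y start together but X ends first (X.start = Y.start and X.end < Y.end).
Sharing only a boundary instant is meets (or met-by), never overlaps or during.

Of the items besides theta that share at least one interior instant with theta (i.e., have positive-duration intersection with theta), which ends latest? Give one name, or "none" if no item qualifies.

Target theta = [57, 239].
alpha [190, 242] → overlapped-by → candidate.
beta [29, 69] → overlaps → candidate.
delta [87, 223] → during → candidate.
epsilon [76, 234] → during → candidate.
eta [184, 216] → during → candidate.
gamma [53, 185] → overlaps → candidate.
iota [97, 247] → overlapped-by → candidate.
kappa [298, 367] → after → excluded.
lambda [7, 181] → overlaps → candidate.
mu [36, 85] → overlaps → candidate.
Among candidates, latest end is 247 → iota.

iota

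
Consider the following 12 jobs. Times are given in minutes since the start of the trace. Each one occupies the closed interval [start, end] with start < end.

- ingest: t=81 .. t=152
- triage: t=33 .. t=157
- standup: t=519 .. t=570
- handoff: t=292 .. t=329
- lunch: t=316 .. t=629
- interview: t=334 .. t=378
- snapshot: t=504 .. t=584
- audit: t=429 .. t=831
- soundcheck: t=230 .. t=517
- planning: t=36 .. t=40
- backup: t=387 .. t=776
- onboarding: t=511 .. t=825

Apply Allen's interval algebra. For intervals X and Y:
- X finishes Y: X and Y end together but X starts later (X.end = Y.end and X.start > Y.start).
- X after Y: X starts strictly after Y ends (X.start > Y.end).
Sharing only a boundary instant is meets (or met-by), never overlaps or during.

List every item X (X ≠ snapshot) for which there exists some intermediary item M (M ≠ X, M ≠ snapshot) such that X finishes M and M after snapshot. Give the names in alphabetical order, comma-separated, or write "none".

none

Target snapshot = [t=504, t=584].
Intermediaries M with M after snapshot: none.
Union: none.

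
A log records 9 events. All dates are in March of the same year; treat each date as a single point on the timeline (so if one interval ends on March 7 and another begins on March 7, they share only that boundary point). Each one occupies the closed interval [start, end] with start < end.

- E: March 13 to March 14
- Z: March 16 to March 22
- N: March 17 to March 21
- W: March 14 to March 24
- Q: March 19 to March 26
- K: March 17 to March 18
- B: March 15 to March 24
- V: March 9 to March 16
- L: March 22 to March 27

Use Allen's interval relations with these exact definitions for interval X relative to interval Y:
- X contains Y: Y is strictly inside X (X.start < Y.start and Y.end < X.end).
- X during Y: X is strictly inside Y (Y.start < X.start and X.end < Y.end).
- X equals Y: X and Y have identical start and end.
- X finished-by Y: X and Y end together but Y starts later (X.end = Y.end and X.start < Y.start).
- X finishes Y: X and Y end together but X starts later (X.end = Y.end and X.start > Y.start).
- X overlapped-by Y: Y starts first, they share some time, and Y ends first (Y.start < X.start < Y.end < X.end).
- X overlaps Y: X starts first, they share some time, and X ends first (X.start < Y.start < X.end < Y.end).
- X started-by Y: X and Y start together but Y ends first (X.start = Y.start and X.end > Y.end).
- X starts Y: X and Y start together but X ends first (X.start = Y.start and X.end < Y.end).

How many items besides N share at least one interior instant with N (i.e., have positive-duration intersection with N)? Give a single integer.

5

Target N = [March 17, March 21].
B [March 15, March 24] → contains → counts.
E [March 13, March 14] → before → no.
K [March 17, March 18] → starts → counts.
L [March 22, March 27] → after → no.
Q [March 19, March 26] → overlapped-by → counts.
V [March 9, March 16] → before → no.
W [March 14, March 24] → contains → counts.
Z [March 16, March 22] → contains → counts.
Total: 5.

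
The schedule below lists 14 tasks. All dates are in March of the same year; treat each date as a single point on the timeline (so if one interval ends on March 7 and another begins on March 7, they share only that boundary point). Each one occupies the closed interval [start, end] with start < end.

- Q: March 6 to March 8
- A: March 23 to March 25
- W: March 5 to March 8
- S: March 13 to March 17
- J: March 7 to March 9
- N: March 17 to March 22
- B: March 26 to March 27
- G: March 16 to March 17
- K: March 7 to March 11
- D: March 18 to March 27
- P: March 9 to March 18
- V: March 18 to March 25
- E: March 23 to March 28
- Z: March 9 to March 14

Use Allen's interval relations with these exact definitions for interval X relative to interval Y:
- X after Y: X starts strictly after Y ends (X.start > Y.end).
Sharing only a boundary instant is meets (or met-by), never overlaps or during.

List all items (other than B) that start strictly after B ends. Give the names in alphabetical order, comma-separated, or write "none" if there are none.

Target B = [March 26, March 27].
A [March 23, March 25] → before → no.
D [March 18, March 27] → finished-by → no.
E [March 23, March 28] → contains → no.
G [March 16, March 17] → before → no.
J [March 7, March 9] → before → no.
K [March 7, March 11] → before → no.
N [March 17, March 22] → before → no.
P [March 9, March 18] → before → no.
Q [March 6, March 8] → before → no.
S [March 13, March 17] → before → no.
V [March 18, March 25] → before → no.
W [March 5, March 8] → before → no.
Z [March 9, March 14] → before → no.
Result: none.

none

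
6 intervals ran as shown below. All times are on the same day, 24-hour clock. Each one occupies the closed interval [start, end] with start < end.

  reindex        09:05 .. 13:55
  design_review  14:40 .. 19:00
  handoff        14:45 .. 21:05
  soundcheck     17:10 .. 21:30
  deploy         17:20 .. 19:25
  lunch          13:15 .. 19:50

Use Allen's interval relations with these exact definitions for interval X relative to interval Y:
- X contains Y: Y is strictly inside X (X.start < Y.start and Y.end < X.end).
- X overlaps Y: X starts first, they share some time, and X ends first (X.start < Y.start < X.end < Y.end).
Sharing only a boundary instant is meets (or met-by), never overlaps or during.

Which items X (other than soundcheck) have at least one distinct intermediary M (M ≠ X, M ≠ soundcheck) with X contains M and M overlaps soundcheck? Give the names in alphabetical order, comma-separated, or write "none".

Target soundcheck = [17:10, 21:30].
Intermediaries M with M overlaps soundcheck: design_review, handoff, lunch.
Via design_review — items with X contains design_review: lunch.
Via handoff — items with X contains handoff: none.
Via lunch — items with X contains lunch: none.
Union: lunch.

lunch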